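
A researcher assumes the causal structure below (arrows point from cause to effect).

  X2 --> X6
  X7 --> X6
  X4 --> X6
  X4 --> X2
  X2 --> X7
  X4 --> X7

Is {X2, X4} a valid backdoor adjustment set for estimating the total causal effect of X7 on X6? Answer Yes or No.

Yes

Backdoor paths from X7 to X6 (paths whose first edge points into X7):
  P1: X7 <- X4 -> X2 -> X6
  P2: X7 <- X4 -> X6
  P3: X7 <- X2 <- X4 -> X6
  P4: X7 <- X2 -> X6
Condition 1 (no descendant of X7 in the set): holds — descendants of X7 are {X6}; none are in {X2, X4}.
Condition 2 (every backdoor path blocked by {X2, X4}):
  P1: blocked at fork node X4 ∈ conditioning set.
  P2: blocked at fork node X4 ∈ conditioning set.
  P3: blocked at chain node X2 ∈ conditioning set.
  P4: blocked at fork node X2 ∈ conditioning set.
{X2, X4} satisfies the backdoor criterion.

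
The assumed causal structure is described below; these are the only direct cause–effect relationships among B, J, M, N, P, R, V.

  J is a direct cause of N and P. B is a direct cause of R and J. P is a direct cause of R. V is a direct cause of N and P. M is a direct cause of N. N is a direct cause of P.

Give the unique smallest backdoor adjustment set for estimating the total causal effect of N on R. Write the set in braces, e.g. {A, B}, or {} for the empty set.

{J, V}

Variables eligible for adjustment (non-descendants of N, excluding N and R): {B, J, M, V}.
Backdoor paths from N to R:
  P1: N <- V -> P <- J <- B -> R
  P2: N <- V -> P -> R
  P3: N <- J <- B -> R
  P4: N <- J -> P -> R
The empty set is not sufficient: P2 (N <- V -> P -> R) has no collider blocking it and no conditioned non-collider, so it is open.
Try {J, V}:
  P1: blocked at fork node V ∈ conditioning set.
  P2: blocked at fork node V ∈ conditioning set.
  P3: blocked at chain node J ∈ conditioning set.
  P4: blocked at fork node J ∈ conditioning set.
{J, V} contains no descendant of N and blocks every backdoor path.
Every element of {J, V} is needed (dropping J leaves P3 open; dropping V leaves P2 open), so no proper subset is valid.
Among all size-2 subsets of the eligible variables, only {J, V} blocks every backdoor path, so it is the unique smallest valid adjustment set.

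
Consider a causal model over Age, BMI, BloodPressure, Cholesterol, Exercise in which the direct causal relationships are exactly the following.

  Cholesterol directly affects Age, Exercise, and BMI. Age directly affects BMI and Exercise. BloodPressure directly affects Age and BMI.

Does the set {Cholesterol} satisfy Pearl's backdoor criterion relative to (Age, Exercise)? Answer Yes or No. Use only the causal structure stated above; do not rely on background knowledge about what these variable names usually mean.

Yes

Backdoor paths from Age to Exercise (paths whose first edge points into Age):
  P1: Age <- Cholesterol -> Exercise
  P2: Age <- BloodPressure -> BMI <- Cholesterol -> Exercise
Condition 1 (no descendant of Age in the set): holds — descendants of Age are {BMI, Exercise}; none are in {Cholesterol}.
Condition 2 (every backdoor path blocked by {Cholesterol}):
  P1: blocked at fork node Cholesterol ∈ conditioning set.
  P2: blocked at collider BMI (neither it nor any descendant is in the conditioning set).
{Cholesterol} satisfies the backdoor criterion.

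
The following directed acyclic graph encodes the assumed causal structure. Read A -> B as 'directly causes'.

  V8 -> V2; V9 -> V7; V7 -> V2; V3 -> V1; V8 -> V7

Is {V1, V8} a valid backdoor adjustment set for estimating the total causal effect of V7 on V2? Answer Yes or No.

Yes

Backdoor paths from V7 to V2 (paths whose first edge points into V7):
  P1: V7 <- V8 -> V2
Condition 1 (no descendant of V7 in the set): holds — descendants of V7 are {V2}; none are in {V1, V8}.
Condition 2 (every backdoor path blocked by {V1, V8}):
  P1: blocked at fork node V8 ∈ conditioning set.
{V1, V8} satisfies the backdoor criterion.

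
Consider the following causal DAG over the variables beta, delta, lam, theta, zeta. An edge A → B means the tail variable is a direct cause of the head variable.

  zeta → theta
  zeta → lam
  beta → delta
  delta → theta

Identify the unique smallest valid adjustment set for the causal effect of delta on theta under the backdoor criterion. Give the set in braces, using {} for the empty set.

{}

Variables eligible for adjustment (non-descendants of delta, excluding delta and theta): {beta, lam, zeta}.
Backdoor paths from delta to theta:
  (none)
With no backdoor paths the empty set already satisfies the criterion, and it is trivially minimal.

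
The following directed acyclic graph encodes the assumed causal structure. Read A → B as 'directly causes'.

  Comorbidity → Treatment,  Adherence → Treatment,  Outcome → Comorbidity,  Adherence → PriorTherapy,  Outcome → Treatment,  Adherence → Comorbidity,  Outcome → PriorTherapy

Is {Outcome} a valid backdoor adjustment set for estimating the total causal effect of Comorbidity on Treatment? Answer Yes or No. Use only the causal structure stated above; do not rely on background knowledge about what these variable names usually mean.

Backdoor paths from Comorbidity to Treatment (paths whose first edge points into Comorbidity):
  P1: Comorbidity <- Outcome -> PriorTherapy <- Adherence -> Treatment
  P2: Comorbidity <- Outcome -> Treatment
  P3: Comorbidity <- Adherence -> PriorTherapy <- Outcome -> Treatment
  P4: Comorbidity <- Adherence -> Treatment
Condition 1 (no descendant of Comorbidity in the set): holds — descendants of Comorbidity are {Treatment}; none are in {Outcome}.
Condition 2 (every backdoor path blocked by {Outcome}):
  P1: blocked at fork node Outcome ∈ conditioning set.
  P2: blocked at fork node Outcome ∈ conditioning set.
  P3: blocked at collider PriorTherapy (neither it nor any descendant is in the conditioning set).
  P4: open — no interior node is in the conditioning set.
{Outcome} does not satisfy the backdoor criterion.

No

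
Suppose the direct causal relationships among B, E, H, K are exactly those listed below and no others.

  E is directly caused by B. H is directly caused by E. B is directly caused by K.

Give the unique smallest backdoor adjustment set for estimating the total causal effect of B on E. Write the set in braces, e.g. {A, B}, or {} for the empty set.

Variables eligible for adjustment (non-descendants of B, excluding B and E): {K}.
Backdoor paths from B to E:
  (none)
With no backdoor paths the empty set already satisfies the criterion, and it is trivially minimal.

{}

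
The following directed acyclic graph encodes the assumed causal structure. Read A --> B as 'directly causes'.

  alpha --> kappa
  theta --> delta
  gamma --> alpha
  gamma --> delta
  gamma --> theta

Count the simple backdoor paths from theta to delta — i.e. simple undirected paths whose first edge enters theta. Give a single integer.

A backdoor path from theta to delta is any simple undirected path whose first edge points into theta (i.e. leaves theta via a parent).
Parents of theta: {gamma}.
Enumerating:
  P1: theta <- gamma -> delta
That exhausts the simple backdoor paths. Count: 1.

1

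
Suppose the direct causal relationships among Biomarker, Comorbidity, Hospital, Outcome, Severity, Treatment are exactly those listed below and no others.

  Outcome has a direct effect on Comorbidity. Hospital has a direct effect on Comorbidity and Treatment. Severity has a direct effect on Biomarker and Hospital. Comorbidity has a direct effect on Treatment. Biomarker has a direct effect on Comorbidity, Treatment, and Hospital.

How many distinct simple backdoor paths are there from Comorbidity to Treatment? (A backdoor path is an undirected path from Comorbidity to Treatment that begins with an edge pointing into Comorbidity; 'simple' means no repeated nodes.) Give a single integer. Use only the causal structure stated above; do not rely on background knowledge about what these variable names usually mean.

6

A backdoor path from Comorbidity to Treatment is any simple undirected path whose first edge points into Comorbidity (i.e. leaves Comorbidity via a parent).
Parents of Comorbidity: {Biomarker, Hospital, Outcome}.
Enumerating:
  P1: Comorbidity <- Biomarker <- Severity -> Hospital -> Treatment
  P2: Comorbidity <- Biomarker -> Hospital -> Treatment
  P3: Comorbidity <- Biomarker -> Treatment
  P4: Comorbidity <- Hospital <- Severity -> Biomarker -> Treatment
  P5: Comorbidity <- Hospital <- Biomarker -> Treatment
  P6: Comorbidity <- Hospital -> Treatment
That exhausts the simple backdoor paths. Count: 6.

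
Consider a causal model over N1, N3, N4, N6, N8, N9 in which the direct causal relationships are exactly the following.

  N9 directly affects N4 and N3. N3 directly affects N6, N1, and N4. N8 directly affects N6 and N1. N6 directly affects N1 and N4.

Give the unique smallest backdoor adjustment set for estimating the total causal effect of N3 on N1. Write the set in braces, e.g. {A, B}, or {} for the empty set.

{}

Variables eligible for adjustment (non-descendants of N3, excluding N3 and N1): {N8, N9}.
Backdoor paths from N3 to N1:
  P1: N3 <- N9 -> N4 <- N6 <- N8 -> N1
  P2: N3 <- N9 -> N4 <- N6 -> N1
Each backdoor path contains an unconditioned collider, so every path is already blocked with the empty conditioning set:
  P1: blocked at collider N4 (neither it nor any descendant is in the conditioning set).
  P2: blocked at collider N4 (neither it nor any descendant is in the conditioning set).
The empty set is therefore the unique smallest valid set.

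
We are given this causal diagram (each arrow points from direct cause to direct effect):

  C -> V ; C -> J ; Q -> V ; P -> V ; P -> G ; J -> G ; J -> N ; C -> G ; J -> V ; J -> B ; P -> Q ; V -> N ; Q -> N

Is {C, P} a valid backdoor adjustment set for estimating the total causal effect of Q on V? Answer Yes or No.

Yes

Backdoor paths from Q to V (paths whose first edge points into Q):
  P1: Q <- P -> V
  P2: Q <- P -> G <- C -> J -> V
  P3: Q <- P -> G <- C -> J -> N <- V
  P4: Q <- P -> G <- C -> V
  P5: Q <- P -> G <- J <- C -> V
  P6: Q <- P -> G <- J -> V
  P7: Q <- P -> G <- J -> N <- V
Condition 1 (no descendant of Q in the set): holds — descendants of Q are {N, V}; none are in {C, P}.
Condition 2 (every backdoor path blocked by {C, P}):
  P1: blocked at fork node P ∈ conditioning set.
  P2: blocked at fork node P ∈ conditioning set.
  P3: blocked at fork node P ∈ conditioning set.
  P4: blocked at fork node P ∈ conditioning set.
  P5: blocked at fork node P ∈ conditioning set.
  P6: blocked at fork node P ∈ conditioning set.
  P7: blocked at fork node P ∈ conditioning set.
{C, P} satisfies the backdoor criterion.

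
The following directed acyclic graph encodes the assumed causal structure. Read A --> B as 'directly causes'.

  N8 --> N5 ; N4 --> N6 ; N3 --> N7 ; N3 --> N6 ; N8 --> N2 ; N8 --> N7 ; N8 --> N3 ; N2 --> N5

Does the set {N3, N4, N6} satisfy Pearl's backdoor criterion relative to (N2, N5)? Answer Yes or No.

No

Backdoor paths from N2 to N5 (paths whose first edge points into N2):
  P1: N2 <- N8 -> N5
Condition 1 (no descendant of N2 in the set): holds — descendants of N2 are {N5}; none are in {N3, N4, N6}.
Condition 2 (every backdoor path blocked by {N3, N4, N6}):
  P1: open — no interior node is in the conditioning set.
{N3, N4, N6} does not satisfy the backdoor criterion.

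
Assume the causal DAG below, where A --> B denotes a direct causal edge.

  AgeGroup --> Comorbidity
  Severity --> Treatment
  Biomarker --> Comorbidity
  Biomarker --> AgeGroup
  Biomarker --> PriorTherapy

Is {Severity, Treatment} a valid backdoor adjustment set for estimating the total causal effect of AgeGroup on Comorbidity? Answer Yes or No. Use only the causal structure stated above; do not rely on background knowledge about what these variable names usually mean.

Backdoor paths from AgeGroup to Comorbidity (paths whose first edge points into AgeGroup):
  P1: AgeGroup <- Biomarker -> Comorbidity
Condition 1 (no descendant of AgeGroup in the set): holds — descendants of AgeGroup are {Comorbidity}; none are in {Severity, Treatment}.
Condition 2 (every backdoor path blocked by {Severity, Treatment}):
  P1: open — no interior node is in the conditioning set.
{Severity, Treatment} does not satisfy the backdoor criterion.

No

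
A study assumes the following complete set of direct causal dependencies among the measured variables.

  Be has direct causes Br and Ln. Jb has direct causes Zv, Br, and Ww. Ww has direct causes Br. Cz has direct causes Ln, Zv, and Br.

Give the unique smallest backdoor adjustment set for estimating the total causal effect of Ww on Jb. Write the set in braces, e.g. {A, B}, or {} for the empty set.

{Br}

Variables eligible for adjustment (non-descendants of Ww, excluding Ww and Jb): {Be, Br, Cz, Ln, Zv}.
Backdoor paths from Ww to Jb:
  P1: Ww <- Br -> Be <- Ln -> Cz <- Zv -> Jb
  P2: Ww <- Br -> Jb
  P3: Ww <- Br -> Cz <- Zv -> Jb
The empty set is not sufficient: P2 (Ww <- Br -> Jb) has no collider blocking it and no conditioned non-collider, so it is open.
Try {Br}:
  P1: blocked at fork node Br ∈ conditioning set.
  P2: blocked at fork node Br ∈ conditioning set.
  P3: blocked at fork node Br ∈ conditioning set.
{Br} contains no descendant of Ww and blocks every backdoor path.
No other singleton works — e.g. {Ln} leaves P2 open — so {Br} is the unique smallest valid adjustment set.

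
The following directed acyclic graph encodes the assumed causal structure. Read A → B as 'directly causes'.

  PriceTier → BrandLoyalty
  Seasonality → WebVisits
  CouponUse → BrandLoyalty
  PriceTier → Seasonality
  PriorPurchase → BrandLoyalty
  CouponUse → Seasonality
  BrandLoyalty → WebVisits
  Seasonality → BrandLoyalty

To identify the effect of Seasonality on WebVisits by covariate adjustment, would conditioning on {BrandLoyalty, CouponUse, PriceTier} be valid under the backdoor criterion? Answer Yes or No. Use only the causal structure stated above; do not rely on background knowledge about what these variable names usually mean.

Backdoor paths from Seasonality to WebVisits (paths whose first edge points into Seasonality):
  P1: Seasonality <- PriceTier -> BrandLoyalty -> WebVisits
  P2: Seasonality <- CouponUse -> BrandLoyalty -> WebVisits
Condition 1 (no descendant of Seasonality in the set): FAILS — BrandLoyalty is a descendant of Seasonality.
Condition 2 (every backdoor path blocked by {BrandLoyalty, CouponUse, PriceTier}):
  P1: blocked at fork node PriceTier ∈ conditioning set.
  P2: blocked at fork node CouponUse ∈ conditioning set.
{BrandLoyalty, CouponUse, PriceTier} does not satisfy the backdoor criterion.

No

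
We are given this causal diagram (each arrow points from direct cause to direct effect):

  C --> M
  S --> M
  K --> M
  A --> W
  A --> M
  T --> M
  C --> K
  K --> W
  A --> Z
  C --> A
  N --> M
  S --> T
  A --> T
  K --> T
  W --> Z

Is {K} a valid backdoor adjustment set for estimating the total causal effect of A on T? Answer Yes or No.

Backdoor paths from A to T (paths whose first edge points into A):
  P1: A <- C -> K -> T
  P2: A <- C -> K -> M <- S -> T
  P3: A <- C -> K -> M <- T
  P4: A <- C -> M <- K -> T
  P5: A <- C -> M <- S -> T
  P6: A <- C -> M <- T
Condition 1 (no descendant of A in the set): holds — descendants of A are {M, T, W, Z}; none are in {K}.
Condition 2 (every backdoor path blocked by {K}):
  P1: blocked at chain node K ∈ conditioning set.
  P2: blocked at chain node K ∈ conditioning set.
  P3: blocked at chain node K ∈ conditioning set.
  P4: blocked at collider M (neither it nor any descendant is in the conditioning set).
  P5: blocked at collider M (neither it nor any descendant is in the conditioning set).
  P6: blocked at collider M (neither it nor any descendant is in the conditioning set).
{K} satisfies the backdoor criterion.

Yes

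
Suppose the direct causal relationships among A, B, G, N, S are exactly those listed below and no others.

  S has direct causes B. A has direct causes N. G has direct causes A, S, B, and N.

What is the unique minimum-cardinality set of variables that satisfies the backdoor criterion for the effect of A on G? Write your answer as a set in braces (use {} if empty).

Variables eligible for adjustment (non-descendants of A, excluding A and G): {B, N, S}.
Backdoor paths from A to G:
  P1: A <- N -> G
The empty set is not sufficient: P1 (A <- N -> G) has no collider blocking it and no conditioned non-collider, so it is open.
Try {N}:
  P1: blocked at fork node N ∈ conditioning set.
{N} contains no descendant of A and blocks every backdoor path.
No other singleton works — e.g. {B} leaves P1 open — so {N} is the unique smallest valid adjustment set.

{N}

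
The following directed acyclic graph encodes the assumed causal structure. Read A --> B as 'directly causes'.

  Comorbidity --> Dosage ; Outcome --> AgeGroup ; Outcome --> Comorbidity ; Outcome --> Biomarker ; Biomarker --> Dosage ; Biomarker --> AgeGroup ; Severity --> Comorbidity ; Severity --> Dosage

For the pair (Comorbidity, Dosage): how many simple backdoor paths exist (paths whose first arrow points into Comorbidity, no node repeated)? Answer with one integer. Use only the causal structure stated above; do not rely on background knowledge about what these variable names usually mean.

A backdoor path from Comorbidity to Dosage is any simple undirected path whose first edge points into Comorbidity (i.e. leaves Comorbidity via a parent).
Parents of Comorbidity: {Outcome, Severity}.
Enumerating:
  P1: Comorbidity <- Outcome -> Biomarker -> Dosage
  P2: Comorbidity <- Outcome -> AgeGroup <- Biomarker -> Dosage
  P3: Comorbidity <- Severity -> Dosage
That exhausts the simple backdoor paths. Count: 3.

3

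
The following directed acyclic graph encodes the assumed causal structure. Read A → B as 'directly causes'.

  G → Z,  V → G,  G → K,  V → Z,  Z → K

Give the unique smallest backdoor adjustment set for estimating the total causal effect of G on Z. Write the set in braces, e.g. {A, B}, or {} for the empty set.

Variables eligible for adjustment (non-descendants of G, excluding G and Z): {V}.
Backdoor paths from G to Z:
  P1: G <- V -> Z
The empty set is not sufficient: P1 (G <- V -> Z) has no collider blocking it and no conditioned non-collider, so it is open.
Try {V}:
  P1: blocked at fork node V ∈ conditioning set.
{V} contains no descendant of G and blocks every backdoor path.
{V} is the unique smallest valid adjustment set.

{V}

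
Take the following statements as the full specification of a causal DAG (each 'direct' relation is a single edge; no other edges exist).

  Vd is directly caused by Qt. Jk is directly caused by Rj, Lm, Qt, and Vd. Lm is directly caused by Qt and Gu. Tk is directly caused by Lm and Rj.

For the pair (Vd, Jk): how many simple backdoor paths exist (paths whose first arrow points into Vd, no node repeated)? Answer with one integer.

A backdoor path from Vd to Jk is any simple undirected path whose first edge points into Vd (i.e. leaves Vd via a parent).
Parents of Vd: {Qt}.
Enumerating:
  P1: Vd <- Qt -> Lm -> Jk
  P2: Vd <- Qt -> Lm -> Tk <- Rj -> Jk
  P3: Vd <- Qt -> Jk
That exhausts the simple backdoor paths. Count: 3.

3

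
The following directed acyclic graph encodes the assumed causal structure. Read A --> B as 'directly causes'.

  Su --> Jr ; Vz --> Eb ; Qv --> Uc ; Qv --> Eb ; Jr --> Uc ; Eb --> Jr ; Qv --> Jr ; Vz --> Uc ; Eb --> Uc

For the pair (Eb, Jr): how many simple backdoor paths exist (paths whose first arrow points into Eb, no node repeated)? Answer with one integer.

A backdoor path from Eb to Jr is any simple undirected path whose first edge points into Eb (i.e. leaves Eb via a parent).
Parents of Eb: {Qv, Vz}.
Enumerating:
  P1: Eb <- Qv -> Jr
  P2: Eb <- Qv -> Uc <- Jr
  P3: Eb <- Vz -> Uc <- Qv -> Jr
  P4: Eb <- Vz -> Uc <- Jr
That exhausts the simple backdoor paths. Count: 4.

4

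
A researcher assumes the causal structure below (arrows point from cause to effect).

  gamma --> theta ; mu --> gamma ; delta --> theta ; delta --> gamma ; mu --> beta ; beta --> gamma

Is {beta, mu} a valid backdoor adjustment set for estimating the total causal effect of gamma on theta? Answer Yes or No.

Backdoor paths from gamma to theta (paths whose first edge points into gamma):
  P1: gamma <- delta -> theta
Condition 1 (no descendant of gamma in the set): holds — descendants of gamma are {theta}; none are in {beta, mu}.
Condition 2 (every backdoor path blocked by {beta, mu}):
  P1: open — no interior node is in the conditioning set.
{beta, mu} does not satisfy the backdoor criterion.

No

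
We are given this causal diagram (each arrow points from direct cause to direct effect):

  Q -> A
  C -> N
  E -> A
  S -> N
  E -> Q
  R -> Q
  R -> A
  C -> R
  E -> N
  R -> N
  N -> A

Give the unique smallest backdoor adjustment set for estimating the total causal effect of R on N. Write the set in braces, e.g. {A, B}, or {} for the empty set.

Variables eligible for adjustment (non-descendants of R, excluding R and N): {C, E, S}.
Backdoor paths from R to N:
  P1: R <- C -> N
The empty set is not sufficient: P1 (R <- C -> N) has no collider blocking it and no conditioned non-collider, so it is open.
Try {C}:
  P1: blocked at fork node C ∈ conditioning set.
{C} contains no descendant of R and blocks every backdoor path.
No other singleton works — e.g. {E} leaves P1 open — so {C} is the unique smallest valid adjustment set.

{C}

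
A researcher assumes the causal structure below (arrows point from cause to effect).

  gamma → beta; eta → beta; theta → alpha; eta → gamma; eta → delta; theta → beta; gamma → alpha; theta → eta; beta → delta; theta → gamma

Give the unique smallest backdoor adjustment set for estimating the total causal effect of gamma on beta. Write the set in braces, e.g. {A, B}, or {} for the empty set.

{eta, theta}

Variables eligible for adjustment (non-descendants of gamma, excluding gamma and beta): {eta, theta}.
Backdoor paths from gamma to beta:
  P1: gamma <- theta -> eta -> beta
  P2: gamma <- theta -> eta -> delta <- beta
  P3: gamma <- theta -> beta
  P4: gamma <- eta <- theta -> beta
  P5: gamma <- eta -> beta
  P6: gamma <- eta -> delta <- beta
The empty set is not sufficient: P1 (gamma <- theta -> eta -> beta) has no collider blocking it and no conditioned non-collider, so it is open.
Try {eta, theta}:
  P1: blocked at fork node theta ∈ conditioning set.
  P2: blocked at fork node theta ∈ conditioning set.
  P3: blocked at fork node theta ∈ conditioning set.
  P4: blocked at chain node eta ∈ conditioning set.
  P5: blocked at fork node eta ∈ conditioning set.
  P6: blocked at fork node eta ∈ conditioning set.
{eta, theta} contains no descendant of gamma and blocks every backdoor path.
Every element of {eta, theta} is needed (dropping eta leaves P5 open; dropping theta leaves P3 open), so no proper subset is valid.
Among all size-2 subsets of the eligible variables, only {eta, theta} blocks every backdoor path, so it is the unique smallest valid adjustment set.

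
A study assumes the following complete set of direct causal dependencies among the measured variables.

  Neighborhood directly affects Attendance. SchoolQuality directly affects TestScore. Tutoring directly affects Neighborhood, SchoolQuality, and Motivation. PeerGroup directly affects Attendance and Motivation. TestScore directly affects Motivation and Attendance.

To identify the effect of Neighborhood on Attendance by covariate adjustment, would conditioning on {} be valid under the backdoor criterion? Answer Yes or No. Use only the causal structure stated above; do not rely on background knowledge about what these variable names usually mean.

No

Backdoor paths from Neighborhood to Attendance (paths whose first edge points into Neighborhood):
  P1: Neighborhood <- Tutoring -> SchoolQuality -> TestScore -> Attendance
  P2: Neighborhood <- Tutoring -> SchoolQuality -> TestScore -> Motivation <- PeerGroup -> Attendance
  P3: Neighborhood <- Tutoring -> Motivation <- PeerGroup -> Attendance
  P4: Neighborhood <- Tutoring -> Motivation <- TestScore -> Attendance
Condition 1 (no descendant of Neighborhood in the set): holds — descendants of Neighborhood are {Attendance}; none are in {}.
Condition 2 (every backdoor path blocked by {}):
  P1: open — no interior node is in the conditioning set.
  P2: blocked at collider Motivation (neither it nor any descendant is in the conditioning set).
  P3: blocked at collider Motivation (neither it nor any descendant is in the conditioning set).
  P4: blocked at collider Motivation (neither it nor any descendant is in the conditioning set).
{} does not satisfy the backdoor criterion.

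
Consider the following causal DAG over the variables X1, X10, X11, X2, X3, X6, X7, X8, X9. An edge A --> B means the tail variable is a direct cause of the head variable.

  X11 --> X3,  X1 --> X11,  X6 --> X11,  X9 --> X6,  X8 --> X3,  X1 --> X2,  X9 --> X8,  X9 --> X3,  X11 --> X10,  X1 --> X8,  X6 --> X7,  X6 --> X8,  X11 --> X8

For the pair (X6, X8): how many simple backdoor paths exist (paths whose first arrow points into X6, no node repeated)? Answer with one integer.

A backdoor path from X6 to X8 is any simple undirected path whose first edge points into X6 (i.e. leaves X6 via a parent).
Parents of X6: {X9}.
Enumerating:
  P1: X6 <- X9 -> X8
  P2: X6 <- X9 -> X3 <- X11 <- X1 -> X8
  P3: X6 <- X9 -> X3 <- X11 -> X8
  P4: X6 <- X9 -> X3 <- X8
That exhausts the simple backdoor paths. Count: 4.

4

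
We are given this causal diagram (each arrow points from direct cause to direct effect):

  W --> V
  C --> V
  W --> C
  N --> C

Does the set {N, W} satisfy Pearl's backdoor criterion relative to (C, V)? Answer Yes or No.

Backdoor paths from C to V (paths whose first edge points into C):
  P1: C <- W -> V
Condition 1 (no descendant of C in the set): holds — descendants of C are {V}; none are in {N, W}.
Condition 2 (every backdoor path blocked by {N, W}):
  P1: blocked at fork node W ∈ conditioning set.
{N, W} satisfies the backdoor criterion.

Yes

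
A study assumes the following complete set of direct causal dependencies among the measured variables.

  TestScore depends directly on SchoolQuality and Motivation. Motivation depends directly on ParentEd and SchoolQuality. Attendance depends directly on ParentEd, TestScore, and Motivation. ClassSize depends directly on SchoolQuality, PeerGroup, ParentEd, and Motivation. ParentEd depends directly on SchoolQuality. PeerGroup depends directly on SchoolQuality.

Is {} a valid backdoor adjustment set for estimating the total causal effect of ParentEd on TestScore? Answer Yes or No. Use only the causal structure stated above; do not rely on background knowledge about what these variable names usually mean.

No

Backdoor paths from ParentEd to TestScore (paths whose first edge points into ParentEd):
  P1: ParentEd <- SchoolQuality -> PeerGroup -> ClassSize <- Motivation -> TestScore
  P2: ParentEd <- SchoolQuality -> PeerGroup -> ClassSize <- Motivation -> Attendance <- TestScore
  P3: ParentEd <- SchoolQuality -> Motivation -> TestScore
  P4: ParentEd <- SchoolQuality -> Motivation -> Attendance <- TestScore
  P5: ParentEd <- SchoolQuality -> TestScore
  P6: ParentEd <- SchoolQuality -> ClassSize <- Motivation -> TestScore
  P7: ParentEd <- SchoolQuality -> ClassSize <- Motivation -> Attendance <- TestScore
Condition 1 (no descendant of ParentEd in the set): holds — descendants of ParentEd are {Attendance, ClassSize, Motivation, TestScore}; none are in {}.
Condition 2 (every backdoor path blocked by {}):
  P1: blocked at collider ClassSize (neither it nor any descendant is in the conditioning set).
  P2: blocked at collider ClassSize (neither it nor any descendant is in the conditioning set).
  P3: open — no interior node is in the conditioning set.
  P4: blocked at collider Attendance (neither it nor any descendant is in the conditioning set).
  P5: open — no interior node is in the conditioning set.
  P6: blocked at collider ClassSize (neither it nor any descendant is in the conditioning set).
  P7: blocked at collider ClassSize (neither it nor any descendant is in the conditioning set).
{} does not satisfy the backdoor criterion.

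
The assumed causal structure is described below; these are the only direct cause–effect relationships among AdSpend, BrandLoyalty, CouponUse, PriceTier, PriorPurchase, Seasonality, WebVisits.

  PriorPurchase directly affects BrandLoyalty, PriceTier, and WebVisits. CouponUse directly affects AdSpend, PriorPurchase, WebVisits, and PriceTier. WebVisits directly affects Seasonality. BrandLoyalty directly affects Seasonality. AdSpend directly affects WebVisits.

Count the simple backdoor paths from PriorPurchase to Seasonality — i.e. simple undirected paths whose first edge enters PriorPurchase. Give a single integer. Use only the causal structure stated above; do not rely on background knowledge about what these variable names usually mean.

2

A backdoor path from PriorPurchase to Seasonality is any simple undirected path whose first edge points into PriorPurchase (i.e. leaves PriorPurchase via a parent).
Parents of PriorPurchase: {CouponUse}.
Enumerating:
  P1: PriorPurchase <- CouponUse -> AdSpend -> WebVisits -> Seasonality
  P2: PriorPurchase <- CouponUse -> WebVisits -> Seasonality
That exhausts the simple backdoor paths. Count: 2.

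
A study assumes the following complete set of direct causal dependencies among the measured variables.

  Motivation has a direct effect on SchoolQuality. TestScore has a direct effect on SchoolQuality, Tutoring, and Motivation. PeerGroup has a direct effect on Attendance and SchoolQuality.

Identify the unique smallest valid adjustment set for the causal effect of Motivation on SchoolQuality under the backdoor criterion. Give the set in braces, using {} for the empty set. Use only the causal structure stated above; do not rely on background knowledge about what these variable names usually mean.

{TestScore}

Variables eligible for adjustment (non-descendants of Motivation, excluding Motivation and SchoolQuality): {Attendance, PeerGroup, TestScore, Tutoring}.
Backdoor paths from Motivation to SchoolQuality:
  P1: Motivation <- TestScore -> SchoolQuality
The empty set is not sufficient: P1 (Motivation <- TestScore -> SchoolQuality) has no collider blocking it and no conditioned non-collider, so it is open.
Try {TestScore}:
  P1: blocked at fork node TestScore ∈ conditioning set.
{TestScore} contains no descendant of Motivation and blocks every backdoor path.
No other singleton works — e.g. {PeerGroup} leaves P1 open — so {TestScore} is the unique smallest valid adjustment set.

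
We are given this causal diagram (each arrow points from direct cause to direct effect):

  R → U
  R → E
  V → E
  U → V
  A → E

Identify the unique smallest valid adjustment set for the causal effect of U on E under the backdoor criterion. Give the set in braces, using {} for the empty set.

Variables eligible for adjustment (non-descendants of U, excluding U and E): {A, R}.
Backdoor paths from U to E:
  P1: U <- R -> E
The empty set is not sufficient: P1 (U <- R -> E) has no collider blocking it and no conditioned non-collider, so it is open.
Try {R}:
  P1: blocked at fork node R ∈ conditioning set.
{R} contains no descendant of U and blocks every backdoor path.
No other singleton works — e.g. {A} leaves P1 open — so {R} is the unique smallest valid adjustment set.

{R}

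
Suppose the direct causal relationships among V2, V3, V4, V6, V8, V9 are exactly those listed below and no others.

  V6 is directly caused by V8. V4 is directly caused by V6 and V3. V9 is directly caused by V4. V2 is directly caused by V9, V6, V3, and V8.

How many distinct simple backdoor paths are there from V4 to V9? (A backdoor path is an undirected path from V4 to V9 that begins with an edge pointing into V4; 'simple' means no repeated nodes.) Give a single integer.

3

A backdoor path from V4 to V9 is any simple undirected path whose first edge points into V4 (i.e. leaves V4 via a parent).
Parents of V4: {V3, V6}.
Enumerating:
  P1: V4 <- V3 -> V2 <- V9
  P2: V4 <- V6 <- V8 -> V2 <- V9
  P3: V4 <- V6 -> V2 <- V9
That exhausts the simple backdoor paths. Count: 3.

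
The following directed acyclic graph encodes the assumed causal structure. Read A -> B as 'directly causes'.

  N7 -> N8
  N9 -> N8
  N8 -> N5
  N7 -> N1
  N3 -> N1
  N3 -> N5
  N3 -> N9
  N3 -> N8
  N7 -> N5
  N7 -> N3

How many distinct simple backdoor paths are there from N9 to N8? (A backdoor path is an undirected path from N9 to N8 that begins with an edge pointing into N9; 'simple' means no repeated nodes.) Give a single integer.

7

A backdoor path from N9 to N8 is any simple undirected path whose first edge points into N9 (i.e. leaves N9 via a parent).
Parents of N9: {N3}.
Enumerating:
  P1: N9 <- N3 <- N7 -> N8
  P2: N9 <- N3 <- N7 -> N5 <- N8
  P3: N9 <- N3 -> N8
  P4: N9 <- N3 -> N5 <- N7 -> N8
  P5: N9 <- N3 -> N5 <- N8
  P6: N9 <- N3 -> N1 <- N7 -> N8
  P7: N9 <- N3 -> N1 <- N7 -> N5 <- N8
That exhausts the simple backdoor paths. Count: 7.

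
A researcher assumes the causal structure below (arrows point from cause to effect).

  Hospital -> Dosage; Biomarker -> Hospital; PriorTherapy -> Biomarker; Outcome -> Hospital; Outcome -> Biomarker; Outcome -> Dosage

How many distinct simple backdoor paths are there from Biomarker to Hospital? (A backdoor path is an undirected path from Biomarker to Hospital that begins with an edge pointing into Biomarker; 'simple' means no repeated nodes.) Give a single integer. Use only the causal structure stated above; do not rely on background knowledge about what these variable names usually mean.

2

A backdoor path from Biomarker to Hospital is any simple undirected path whose first edge points into Biomarker (i.e. leaves Biomarker via a parent).
Parents of Biomarker: {Outcome, PriorTherapy}.
Enumerating:
  P1: Biomarker <- Outcome -> Hospital
  P2: Biomarker <- Outcome -> Dosage <- Hospital
That exhausts the simple backdoor paths. Count: 2.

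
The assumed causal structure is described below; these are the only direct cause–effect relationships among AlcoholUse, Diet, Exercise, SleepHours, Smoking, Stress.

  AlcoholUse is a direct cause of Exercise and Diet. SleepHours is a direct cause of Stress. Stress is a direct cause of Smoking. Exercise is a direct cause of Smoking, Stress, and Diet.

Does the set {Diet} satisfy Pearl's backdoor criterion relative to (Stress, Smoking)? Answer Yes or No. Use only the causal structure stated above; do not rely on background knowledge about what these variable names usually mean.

No

Backdoor paths from Stress to Smoking (paths whose first edge points into Stress):
  P1: Stress <- Exercise -> Smoking
Condition 1 (no descendant of Stress in the set): holds — descendants of Stress are {Smoking}; none are in {Diet}.
Condition 2 (every backdoor path blocked by {Diet}):
  P1: open — no interior node is in the conditioning set.
{Diet} does not satisfy the backdoor criterion.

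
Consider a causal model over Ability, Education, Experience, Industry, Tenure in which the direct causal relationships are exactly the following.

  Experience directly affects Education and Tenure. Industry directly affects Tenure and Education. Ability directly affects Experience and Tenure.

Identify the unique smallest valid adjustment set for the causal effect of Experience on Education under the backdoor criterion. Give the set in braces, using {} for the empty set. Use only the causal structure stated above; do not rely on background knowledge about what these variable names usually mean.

{}

Variables eligible for adjustment (non-descendants of Experience, excluding Experience and Education): {Ability, Industry}.
Backdoor paths from Experience to Education:
  P1: Experience <- Ability -> Tenure <- Industry -> Education
Each backdoor path contains an unconditioned collider, so every path is already blocked with the empty conditioning set:
  P1: blocked at collider Tenure (neither it nor any descendant is in the conditioning set).
The empty set is therefore the unique smallest valid set.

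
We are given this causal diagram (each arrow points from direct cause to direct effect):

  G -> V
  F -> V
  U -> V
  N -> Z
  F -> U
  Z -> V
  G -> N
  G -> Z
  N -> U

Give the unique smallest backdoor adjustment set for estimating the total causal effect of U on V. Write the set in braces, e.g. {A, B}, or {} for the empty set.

Variables eligible for adjustment (non-descendants of U, excluding U and V): {F, G, N, Z}.
Backdoor paths from U to V:
  P1: U <- F -> V
  P2: U <- N <- G -> Z -> V
  P3: U <- N <- G -> V
  P4: U <- N -> Z <- G -> V
  P5: U <- N -> Z -> V
The empty set is not sufficient: P1 (U <- F -> V) has no collider blocking it and no conditioned non-collider, so it is open.
Try {F, N}:
  P1: blocked at fork node F ∈ conditioning set.
  P2: blocked at chain node N ∈ conditioning set.
  P3: blocked at chain node N ∈ conditioning set.
  P4: blocked at fork node N ∈ conditioning set.
  P5: blocked at fork node N ∈ conditioning set.
{F, N} contains no descendant of U and blocks every backdoor path.
Every element of {F, N} is needed (dropping F leaves P1 open; dropping N leaves P2 open), so no proper subset is valid.
Among all size-2 subsets of the eligible variables, only {F, N} blocks every backdoor path, so it is the unique smallest valid adjustment set.

{F, N}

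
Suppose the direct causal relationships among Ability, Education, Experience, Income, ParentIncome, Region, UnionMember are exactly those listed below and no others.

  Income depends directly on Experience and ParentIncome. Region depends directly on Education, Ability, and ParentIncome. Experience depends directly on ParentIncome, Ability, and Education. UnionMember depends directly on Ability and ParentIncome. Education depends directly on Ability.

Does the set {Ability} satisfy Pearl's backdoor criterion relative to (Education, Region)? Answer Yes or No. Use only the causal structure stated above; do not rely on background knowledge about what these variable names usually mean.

Yes

Backdoor paths from Education to Region (paths whose first edge points into Education):
  P1: Education <- Ability -> Experience <- ParentIncome -> Region
  P2: Education <- Ability -> Experience -> Income <- ParentIncome -> Region
  P3: Education <- Ability -> Region
  P4: Education <- Ability -> UnionMember <- ParentIncome -> Region
Condition 1 (no descendant of Education in the set): holds — descendants of Education are {Experience, Income, Region}; none are in {Ability}.
Condition 2 (every backdoor path blocked by {Ability}):
  P1: blocked at fork node Ability ∈ conditioning set.
  P2: blocked at fork node Ability ∈ conditioning set.
  P3: blocked at fork node Ability ∈ conditioning set.
  P4: blocked at fork node Ability ∈ conditioning set.
{Ability} satisfies the backdoor criterion.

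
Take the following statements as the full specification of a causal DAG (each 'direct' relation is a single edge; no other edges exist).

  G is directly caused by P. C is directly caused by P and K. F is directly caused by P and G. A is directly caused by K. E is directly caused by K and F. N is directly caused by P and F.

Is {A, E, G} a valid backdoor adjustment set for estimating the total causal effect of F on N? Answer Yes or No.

No

Backdoor paths from F to N (paths whose first edge points into F):
  P1: F <- P -> N
  P2: F <- G <- P -> N
Condition 1 (no descendant of F in the set): FAILS — E is a descendant of F.
Condition 2 (every backdoor path blocked by {A, E, G}):
  P1: open — no interior node is in the conditioning set.
  P2: blocked at chain node G ∈ conditioning set.
{A, E, G} does not satisfy the backdoor criterion.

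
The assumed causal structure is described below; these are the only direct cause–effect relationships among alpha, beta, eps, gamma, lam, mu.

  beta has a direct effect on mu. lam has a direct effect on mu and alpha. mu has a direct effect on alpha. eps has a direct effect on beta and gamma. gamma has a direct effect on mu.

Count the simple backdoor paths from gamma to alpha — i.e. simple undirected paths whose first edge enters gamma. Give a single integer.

A backdoor path from gamma to alpha is any simple undirected path whose first edge points into gamma (i.e. leaves gamma via a parent).
Parents of gamma: {eps}.
Enumerating:
  P1: gamma <- eps -> beta -> mu <- lam -> alpha
  P2: gamma <- eps -> beta -> mu -> alpha
That exhausts the simple backdoor paths. Count: 2.

2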